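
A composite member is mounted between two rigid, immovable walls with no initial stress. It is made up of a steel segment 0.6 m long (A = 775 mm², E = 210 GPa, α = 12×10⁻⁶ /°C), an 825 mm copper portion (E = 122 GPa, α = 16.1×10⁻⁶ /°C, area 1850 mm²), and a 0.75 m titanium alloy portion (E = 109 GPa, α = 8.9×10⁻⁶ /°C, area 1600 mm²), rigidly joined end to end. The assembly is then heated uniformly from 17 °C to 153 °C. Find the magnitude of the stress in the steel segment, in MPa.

If the supports were absent, the total length change would be Σ αᵢΔT Lᵢ = 12×10⁻⁶×136×600 + 16.1×10⁻⁶×136×825 + 8.9×10⁻⁶×136×750 = 3.693 mm.
The rigid supports impose zero overall length change; the single axial force P common to all segments must satisfy P Σ Lᵢ/(AᵢEᵢ) = δ_free.
Σ Lᵢ/(AᵢEᵢ) = 600/(775×210×10³) + 825/(1850×122×10³) + 750/(1600×109×10³) = 1.164×10⁻⁵ mm/N.
So P = 3.693 / 1.164×10⁻⁵ = 317.2 kN, compressive.
σ_{steel} = P / A = 317200 / 775 = 409.3 MPa.

σ ≈ 409 MPa (compressive)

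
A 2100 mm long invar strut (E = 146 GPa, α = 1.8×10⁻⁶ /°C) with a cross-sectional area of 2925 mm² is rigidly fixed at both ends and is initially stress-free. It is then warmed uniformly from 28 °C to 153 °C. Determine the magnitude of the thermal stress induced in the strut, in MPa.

σ ≈ 32.8 MPa (compressive)

The supports are rigid, so the total axial strain is zero. The restrained thermal strain is ε = αΔT = 1.8×10⁻⁶ × 125 = 225×10⁻⁶.
The stress required to suppress this strain is σ = Eε = 146×10³ × 225×10⁻⁶ = 32.85 MPa, compressive since the strut is trying to expand.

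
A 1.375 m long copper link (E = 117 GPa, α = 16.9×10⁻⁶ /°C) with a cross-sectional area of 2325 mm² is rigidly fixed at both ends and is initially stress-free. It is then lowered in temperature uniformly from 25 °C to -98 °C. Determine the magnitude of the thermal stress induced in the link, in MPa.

The supports are rigid, so the total axial strain is zero. The restrained thermal strain is ε = αΔT = 16.9×10⁻⁶ × 123 = 2078.7×10⁻⁶.
Hence σ = E·αΔT = 117×10³ × 2078.7×10⁻⁶ = 243.2 MPa, tensile.

σ ≈ 243 MPa (tensile)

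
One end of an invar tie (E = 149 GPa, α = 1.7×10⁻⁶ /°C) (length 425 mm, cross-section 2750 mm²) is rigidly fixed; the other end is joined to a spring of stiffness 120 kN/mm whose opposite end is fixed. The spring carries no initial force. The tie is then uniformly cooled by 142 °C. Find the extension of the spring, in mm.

Free thermal contraction: δ_free = αΔT L = 1.7×10⁻⁶ × 142 × 425 = 0.1026 mm.
With a force P in the spring, the elastic change of the tie is PL/(AE) and that of the spring is P/k; compatibility requires their sum to equal δ_free.
P [ L/(AE) + 1/k ] = δ_free → P [ 425/(2750×149×10³) + 1/(120×10³) ] = 0.1026.
P = 0.1026 / 9.371×10⁻⁶ = 10950 N.
Spring extension = P/k = 10950/(120×10³) = 0.09124 mm.

δ ≈ 0.0912 mm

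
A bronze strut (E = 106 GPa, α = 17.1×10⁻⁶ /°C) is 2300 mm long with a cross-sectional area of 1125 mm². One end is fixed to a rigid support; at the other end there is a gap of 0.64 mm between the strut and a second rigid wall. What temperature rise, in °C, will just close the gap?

Contact occurs when the free expansion equals the gap: αΔT L = 0.64 mm.
ΔT = 0.64 / (17.1×10⁻⁶ × 2300) = 16.27 °C.

ΔT ≈ 16.3 °C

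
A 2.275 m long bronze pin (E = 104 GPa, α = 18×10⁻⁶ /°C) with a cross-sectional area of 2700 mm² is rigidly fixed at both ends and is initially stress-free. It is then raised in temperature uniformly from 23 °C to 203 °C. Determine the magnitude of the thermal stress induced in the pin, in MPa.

With length fixed, the mechanical strain must cancel the thermal strain αΔT = 18×10⁻⁶ × 180 = 3240×10⁻⁶.
σ = EαΔT = 104×10³ × 18×10⁻⁶ × 180 = 337 MPa (compressive; the pin is trying to expand).

σ ≈ 337 MPa (compressive)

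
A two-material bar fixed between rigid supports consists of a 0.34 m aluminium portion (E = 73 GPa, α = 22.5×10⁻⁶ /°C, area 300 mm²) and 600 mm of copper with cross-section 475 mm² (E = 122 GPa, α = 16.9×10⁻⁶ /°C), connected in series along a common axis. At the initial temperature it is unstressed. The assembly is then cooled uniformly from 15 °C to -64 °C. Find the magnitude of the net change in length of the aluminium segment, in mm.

Free thermal contraction of the whole bar: Σ αᵢΔT Lᵢ = 22.5×10⁻⁶×79×340 + 16.9×10⁻⁶×79×600 = 1.405 mm.
The rigid supports impose zero overall length change; the single axial force P common to all segments must satisfy P Σ Lᵢ/(AᵢEᵢ) = δ_free.
Σ Lᵢ/(AᵢEᵢ) = 340/(300×73×10³) + 600/(475×122×10³) = 2.588×10⁻⁵ mm/N.
So P = 1.405 / 2.588×10⁻⁵ = 54.31 kN, tensile.
For the aluminium segment, free thermal change = 22.5×10⁻⁶×79×340 = 0.6043 mm and elastic change from P = 54310×340/(300×73×10³) = 0.8431 mm; these oppose, so the net change is 0.239 mm (segment lengthens).

|ΔL| ≈ 0.239 mm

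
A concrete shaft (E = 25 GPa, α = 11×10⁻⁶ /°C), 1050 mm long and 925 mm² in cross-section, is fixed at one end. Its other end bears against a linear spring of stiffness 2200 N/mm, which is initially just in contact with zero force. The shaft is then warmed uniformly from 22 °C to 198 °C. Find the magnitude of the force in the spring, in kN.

The unrestrained thermal change is αΔT L = 11×10⁻⁶ × 176 × 1050 = 2.033 mm.
With a force P in the spring, the elastic change of the shaft is PL/(AE) and that of the spring is P/k; compatibility requires their sum to equal δ_free.
So P = δ_free / [L/(AE) + 1/k] = 2.033 / [ 1050/(925×25×10³) + 1/(2200) ].
P = 2.033 / 0.0005 = 4066 N.

P ≈ 4.07 kN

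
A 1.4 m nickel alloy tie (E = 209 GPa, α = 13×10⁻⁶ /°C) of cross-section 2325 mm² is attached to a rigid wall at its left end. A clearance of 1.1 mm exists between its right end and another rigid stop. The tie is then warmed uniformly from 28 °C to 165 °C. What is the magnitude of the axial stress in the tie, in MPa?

σ ≈ 208 MPa (compressive)

Free thermal elongation = αΔT L = 13×10⁻⁶ × 137 × 1400 = 2.493 mm.
This exceeds the 1.1 mm gap, so the wall pushes back. The portion of expansion that must be recovered elastically is δ_free − gap = 2.493 − 1.1 = 1.393 mm.
So σ = E(δ_free − g)/L = 209×10³ × 1.393/1400 = 208 MPa.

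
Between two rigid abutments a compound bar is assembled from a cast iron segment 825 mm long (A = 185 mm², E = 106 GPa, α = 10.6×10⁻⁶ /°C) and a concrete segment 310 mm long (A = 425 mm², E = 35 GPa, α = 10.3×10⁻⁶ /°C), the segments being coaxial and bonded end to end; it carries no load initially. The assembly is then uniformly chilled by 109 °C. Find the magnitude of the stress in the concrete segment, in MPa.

σ ≈ 48.7 MPa (tensile)

With the walls removed the bar would change length by δ_free = Σ αᵢΔT Lᵢ = 10.6×10⁻⁶×109×825 + 10.3×10⁻⁶×109×310 = 1.301 mm.
The rigid supports impose zero overall length change; the single axial force P common to all segments must satisfy P Σ Lᵢ/(AᵢEᵢ) = δ_free.
The series flexibility is Σ Lᵢ/(AᵢEᵢ) = 825/(185×106×10³) + 310/(425×35×10³) = 6.291×10⁻⁵ mm/N.
P = 1.301 / 6.291×10⁻⁵ = 20680 N = 20.68 kN, tensile.
σ_{concrete} = P / A = 20680 / 425 = 48.67 MPa.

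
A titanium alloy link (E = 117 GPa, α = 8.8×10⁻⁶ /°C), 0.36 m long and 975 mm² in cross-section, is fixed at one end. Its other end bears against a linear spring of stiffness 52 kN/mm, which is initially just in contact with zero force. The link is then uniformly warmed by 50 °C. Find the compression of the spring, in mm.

δ ≈ 0.136 mm

The unrestrained thermal change is αΔT L = 8.8×10⁻⁶ × 50 × 360 = 0.1584 mm.
Let P be the compressive force at the spring. The link shortens elastically by PL/(AE) and the spring compresses by P/k; together these equal δ_free.
P [ L/(AE) + 1/k ] = δ_free → P [ 360/(975×117×10³) + 1/(52×10³) ] = 0.1584.
P = 0.1584 / 2.239×10⁻⁵ = 7076 N.
Spring compression = P/k = 7076/(52×10³) = 0.1361 mm.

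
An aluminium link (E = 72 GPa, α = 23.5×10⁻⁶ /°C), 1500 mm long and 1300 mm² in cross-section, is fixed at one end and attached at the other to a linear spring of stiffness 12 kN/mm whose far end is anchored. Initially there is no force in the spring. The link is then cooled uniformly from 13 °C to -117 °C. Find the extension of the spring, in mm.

δ ≈ 3.84 mm

Free thermal contraction: δ_free = αΔT L = 23.5×10⁻⁶ × 130 × 1500 = 4.582 mm.
With a force P in the spring, the elastic change of the link is PL/(AE) and that of the spring is P/k; compatibility requires their sum to equal δ_free.
So P = δ_free / [L/(AE) + 1/k] = 4.582 / [ 1500/(1300×72×10³) + 1/(12×10³) ].
P = 4.582 / 9.936×10⁻⁵ = 46120 N.
Spring extension = P/k = 46120/(12×10³) = 3.843 mm.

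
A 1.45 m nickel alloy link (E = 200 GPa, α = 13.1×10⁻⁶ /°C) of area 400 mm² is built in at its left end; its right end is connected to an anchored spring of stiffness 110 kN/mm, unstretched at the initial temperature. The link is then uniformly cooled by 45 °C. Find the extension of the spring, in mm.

δ ≈ 0.286 mm

Free thermal contraction: δ_free = αΔT L = 13.1×10⁻⁶ × 45 × 1450 = 0.8548 mm.
Let P be the tensile force in the spring. The link extends elastically by PL/(AE) and the spring stretches by P/k; together these equal δ_free.
P [ L/(AE) + 1/k ] = δ_free → P [ 1450/(400×200×10³) + 1/(110×10³) ] = 0.8548.
P = 0.8548 / 2.722×10⁻⁵ = 31410 N.
Spring extension = P/k = 31410/(110×10³) = 0.2855 mm.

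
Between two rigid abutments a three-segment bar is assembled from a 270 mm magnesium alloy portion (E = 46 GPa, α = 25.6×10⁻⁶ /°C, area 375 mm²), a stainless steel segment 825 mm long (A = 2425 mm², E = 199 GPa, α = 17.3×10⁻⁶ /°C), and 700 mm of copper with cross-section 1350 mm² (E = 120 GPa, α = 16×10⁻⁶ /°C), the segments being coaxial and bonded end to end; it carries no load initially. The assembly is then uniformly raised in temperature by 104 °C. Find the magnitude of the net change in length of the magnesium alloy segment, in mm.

With the walls removed the bar would change length by δ_free = Σ αᵢΔT Lᵢ = 25.6×10⁻⁶×104×270 + 17.3×10⁻⁶×104×825 + 16×10⁻⁶×104×700 = 3.368 mm.
The walls prevent any net length change, so an axial force P (same in every segment) develops. Compatibility: P · Σ Lᵢ/(AᵢEᵢ) = δ_free.
The series flexibility is Σ Lᵢ/(AᵢEᵢ) = 270/(375×46×10³) + 825/(2425×199×10³) + 700/(1350×120×10³) = 2.168×10⁻⁵ mm/N.
Hence P = δ_free / Σ(L/AE) = 3.368/2.168×10⁻⁵ = 155.3 kN (compressive).
For the magnesium alloy segment, free thermal change = 25.6×10⁻⁶×104×270 = 0.7188 mm and elastic change from P = 155300×270/(375×46×10³) = 2.431 mm; these oppose, so the net change is 1.71 mm (segment shortens).

|ΔL| ≈ 1.71 mm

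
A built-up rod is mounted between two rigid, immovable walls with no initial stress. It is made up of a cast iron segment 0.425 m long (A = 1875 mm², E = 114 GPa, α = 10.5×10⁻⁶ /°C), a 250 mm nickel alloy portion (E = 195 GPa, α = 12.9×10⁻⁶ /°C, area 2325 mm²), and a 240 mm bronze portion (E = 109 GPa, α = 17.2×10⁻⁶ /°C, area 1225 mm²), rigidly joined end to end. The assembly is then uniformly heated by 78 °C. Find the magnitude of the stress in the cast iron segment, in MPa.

σ ≈ 113 MPa (compressive)

With the walls removed the bar would change length by δ_free = Σ αᵢΔT Lᵢ = 10.5×10⁻⁶×78×425 + 12.9×10⁻⁶×78×250 + 17.2×10⁻⁶×78×240 = 0.9216 mm.
The rigid supports impose zero overall length change; the single axial force P common to all segments must satisfy P Σ Lᵢ/(AᵢEᵢ) = δ_free.
The series flexibility is Σ Lᵢ/(AᵢEᵢ) = 425/(1875×114×10³) + 250/(2325×195×10³) + 240/(1225×109×10³) = 4.337×10⁻⁶ mm/N.
P = 0.9216 / 4.337×10⁻⁶ = 212500 N = 212.5 kN, compressive.
σ_{cast iron} = P / A = 212500 / 1875 = 113.3 MPa.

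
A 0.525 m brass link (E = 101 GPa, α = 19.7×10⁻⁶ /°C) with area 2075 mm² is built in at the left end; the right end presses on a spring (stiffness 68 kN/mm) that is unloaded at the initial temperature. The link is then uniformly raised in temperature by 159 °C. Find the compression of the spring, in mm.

δ ≈ 1.41 mm

If the spring were absent the link would lengthen by αΔT L = 19.7×10⁻⁶ × 159 × 525 = 1.644 mm.
With a force P in the spring, the elastic change of the link is PL/(AE) and that of the spring is P/k; compatibility requires their sum to equal δ_free.
So P = δ_free / [L/(AE) + 1/k] = 1.644 / [ 525/(2075×101×10³) + 1/(68×10³) ].
P = 1.644 / 1.721×10⁻⁵ = 95550 N.
Spring compression = P/k = 95550/(68×10³) = 1.405 mm.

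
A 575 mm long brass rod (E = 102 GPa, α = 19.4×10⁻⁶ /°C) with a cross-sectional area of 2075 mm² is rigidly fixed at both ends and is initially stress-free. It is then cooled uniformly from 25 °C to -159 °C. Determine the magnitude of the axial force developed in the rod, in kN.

The ends cannot move, so σ = EαΔT = 102×10³ × 19.4×10⁻⁶ × 184 = 364.1 MPa.
Then P = σA = 364.1 × 2075 mm² = 755.5 kN, tensile.

P ≈ 756 kN (tensile)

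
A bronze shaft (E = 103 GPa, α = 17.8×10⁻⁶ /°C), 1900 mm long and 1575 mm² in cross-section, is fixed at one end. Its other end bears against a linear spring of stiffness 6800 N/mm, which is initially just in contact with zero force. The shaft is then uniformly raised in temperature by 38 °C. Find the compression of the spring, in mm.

The unrestrained thermal change is αΔT L = 17.8×10⁻⁶ × 38 × 1900 = 1.285 mm.
Let P be the compressive force at the spring. The shaft shortens elastically by PL/(AE) and the spring compresses by P/k; together these equal δ_free.
P [ L/(AE) + 1/k ] = δ_free → P [ 1900/(1575×103×10³) + 1/(6800) ] = 1.285.
P = 1.285 / 0.0001588 = 8094 N.
Spring compression = P/k = 8094/(6800) = 1.19 mm.

δ ≈ 1.19 mm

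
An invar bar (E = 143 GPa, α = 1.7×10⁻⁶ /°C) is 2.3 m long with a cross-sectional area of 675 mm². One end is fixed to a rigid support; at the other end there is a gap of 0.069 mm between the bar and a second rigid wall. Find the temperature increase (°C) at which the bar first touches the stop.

The gap closes when αΔT L = 0.069 mm, since the bar is still unstressed at that instant.
ΔT = 0.069 / (1.7×10⁻⁶ × 2300) = 17.65 °C.

ΔT ≈ 17.6 °C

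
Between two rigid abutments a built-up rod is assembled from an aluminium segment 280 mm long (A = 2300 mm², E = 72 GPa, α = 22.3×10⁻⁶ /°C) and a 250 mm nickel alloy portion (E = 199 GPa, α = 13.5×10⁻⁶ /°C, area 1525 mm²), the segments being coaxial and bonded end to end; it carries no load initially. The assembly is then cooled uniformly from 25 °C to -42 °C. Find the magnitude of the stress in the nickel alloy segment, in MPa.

If the supports were absent, the total length change would be Σ αᵢΔT Lᵢ = 22.3×10⁻⁶×67×280 + 13.5×10⁻⁶×67×250 = 0.6445 mm.
The walls prevent any net length change, so an axial force P (same in every segment) develops. Compatibility: P · Σ Lᵢ/(AᵢEᵢ) = δ_free.
Σ Lᵢ/(AᵢEᵢ) = 280/(2300×72×10³) + 250/(1525×199×10³) = 2.515×10⁻⁶ mm/N.
P = 0.6445 / 2.515×10⁻⁶ = 256300 N = 256.3 kN, tensile.
σ_{nickel alloy} = P / A = 256300 / 1525 = 168.1 MPa.

σ ≈ 168 MPa (tensile)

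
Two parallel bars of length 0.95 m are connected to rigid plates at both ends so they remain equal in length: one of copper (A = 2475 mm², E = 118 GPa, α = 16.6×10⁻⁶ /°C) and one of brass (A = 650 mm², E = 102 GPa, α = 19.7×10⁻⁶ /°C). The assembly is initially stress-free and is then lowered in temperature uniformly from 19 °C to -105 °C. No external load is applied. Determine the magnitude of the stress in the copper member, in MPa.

σ ≈ 8.39 MPa (compressive)

Equilibrium of a rigid end plate with no external load gives equal and opposite internal forces ±P in the two members. Since α_{brass} > α_{copper}, cooling drives the brass into tension and the copper into compression.
Equating the net (thermal + elastic) strains gives |α₁ − α₂|·ΔT = P·[1/(A₁E₁) + 1/(A₂E₂)].
|α₁ − α₂|·ΔT = 3.1×10⁻⁶ × 124 = 0.0003844.
1/(A₁E₁) + 1/(A₂E₂) = 1/(2475×118×10³) + 1/(650×102×10³) = 1.851×10⁻⁸ N⁻¹.
So P = 0.0003844 / 1.851×10⁻⁸ = 20.77 kN.
σ_{copper} = P/A₁ = 20770/2475 = 8.392 MPa, compressive.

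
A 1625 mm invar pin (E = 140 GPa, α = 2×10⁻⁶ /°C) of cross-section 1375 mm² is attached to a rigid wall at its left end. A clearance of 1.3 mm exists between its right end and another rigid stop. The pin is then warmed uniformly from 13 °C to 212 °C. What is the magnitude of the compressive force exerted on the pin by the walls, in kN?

If the wall were absent the pin would grow by αΔT L = 2×10⁻⁶ × 199 × 1625 = 0.6467 mm.
Since δ_free = 0.647 mm is less than the 1.3 mm gap, the pin never touches the wall. No axial force develops.

P ≈ 0 kN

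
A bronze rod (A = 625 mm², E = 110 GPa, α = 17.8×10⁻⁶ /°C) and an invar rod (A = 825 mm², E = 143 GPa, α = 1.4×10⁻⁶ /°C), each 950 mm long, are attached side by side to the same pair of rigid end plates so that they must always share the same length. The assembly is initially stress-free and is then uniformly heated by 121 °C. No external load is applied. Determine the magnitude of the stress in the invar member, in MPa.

σ ≈ 104 MPa (tensile)

Both members must finish at the same length. With the larger α, the bronze tends to over-expand; the plates restrain it, putting the bronze in compression and the invar in tension. With no external load the two internal forces are equal and opposite, magnitude P.
Setting the final lengths equal and cancelling L: (α₁ − α₂)ΔT = P/(A₁E₁) + P/(A₂E₂).
|α₁ − α₂|·ΔT = 16.4×10⁻⁶ × 121 = 0.001984.
1/(A₁E₁) + 1/(A₂E₂) = 1/(625×110×10³) + 1/(825×143×10³) = 2.302×10⁻⁸ N⁻¹.
So P = 0.001984 / 2.302×10⁻⁸ = 86.2 kN.
σ_{invar} = P/A₂ = 86200/825 = 104.5 MPa, tensile.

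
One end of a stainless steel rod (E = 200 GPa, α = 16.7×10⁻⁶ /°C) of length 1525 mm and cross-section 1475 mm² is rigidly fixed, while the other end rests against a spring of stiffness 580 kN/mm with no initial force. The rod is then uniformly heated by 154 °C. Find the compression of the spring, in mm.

δ ≈ 0.981 mm

If the spring were absent the rod would lengthen by αΔT L = 16.7×10⁻⁶ × 154 × 1525 = 3.922 mm.
With a force P in the spring, the elastic change of the rod is PL/(AE) and that of the spring is P/k; compatibility requires their sum to equal δ_free.
So P = δ_free / [L/(AE) + 1/k] = 3.922 / [ 1525/(1475×200×10³) + 1/(580×10³) ].
P = 3.922 / 6.894×10⁻⁶ = 568900 N.
Spring compression = P/k = 568900/(580×10³) = 0.9809 mm.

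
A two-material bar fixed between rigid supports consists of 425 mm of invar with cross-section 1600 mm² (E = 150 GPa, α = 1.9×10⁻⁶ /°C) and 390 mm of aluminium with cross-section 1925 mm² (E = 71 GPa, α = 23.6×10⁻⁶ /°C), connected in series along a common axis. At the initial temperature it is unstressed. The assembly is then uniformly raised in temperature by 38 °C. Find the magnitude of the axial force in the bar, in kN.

P ≈ 82.3 kN (compressive)

If the supports were absent, the total length change would be Σ αᵢΔT Lᵢ = 1.9×10⁻⁶×38×425 + 23.6×10⁻⁶×38×390 = 0.3804 mm.
The walls prevent any net length change, so an axial force P (same in every segment) develops. Compatibility: P · Σ Lᵢ/(AᵢEᵢ) = δ_free.
Σ Lᵢ/(AᵢEᵢ) = 425/(1600×150×10³) + 390/(1925×71×10³) = 4.624×10⁻⁶ mm/N.
Hence P = δ_free / Σ(L/AE) = 0.3804/4.624×10⁻⁶ = 82.27 kN (compressive).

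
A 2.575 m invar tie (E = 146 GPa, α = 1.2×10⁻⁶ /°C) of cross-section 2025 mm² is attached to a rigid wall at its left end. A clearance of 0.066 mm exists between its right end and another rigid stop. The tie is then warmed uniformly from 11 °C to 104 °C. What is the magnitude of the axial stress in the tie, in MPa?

If the wall were absent the tie would grow by αΔT L = 1.2×10⁻⁶ × 93 × 2575 = 0.2874 mm.
The gap closes (δ_free > 0.066 mm) and the wall then resists a further 0.2874 − 0.066 = 0.2214 mm of expansion.
That suppressed elongation corresponds to σ = E·Δ/L = 146×10³ × 0.2214/2575 = 12.55 MPa.

σ ≈ 12.6 MPa (compressive)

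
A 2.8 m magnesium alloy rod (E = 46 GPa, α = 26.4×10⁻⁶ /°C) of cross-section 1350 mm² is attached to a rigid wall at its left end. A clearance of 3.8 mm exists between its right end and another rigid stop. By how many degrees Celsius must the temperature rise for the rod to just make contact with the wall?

Contact occurs when the free expansion equals the gap: αΔT L = 3.8 mm.
ΔT = 3.8 / (26.4×10⁻⁶ × 2800) = 51.41 °C.

ΔT ≈ 51.4 °C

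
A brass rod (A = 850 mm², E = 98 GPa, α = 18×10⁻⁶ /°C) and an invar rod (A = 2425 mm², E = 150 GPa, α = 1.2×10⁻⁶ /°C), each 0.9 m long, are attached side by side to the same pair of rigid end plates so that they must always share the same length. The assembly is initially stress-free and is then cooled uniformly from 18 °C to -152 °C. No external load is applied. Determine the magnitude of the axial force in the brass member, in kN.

P ≈ 194 kN (tensile in the brass)

The brass has the larger α, so on cooling it would change length more than the invar if both were free. The rigid plates force a common final length, so the brass is put into tension and the invar into compression, with equal and opposite forces P (no external load).
Setting the final lengths equal and cancelling L: (α₁ − α₂)ΔT = P/(A₁E₁) + P/(A₂E₂).
|α₁ − α₂|·ΔT = 16.8×10⁻⁶ × 170 = 0.002856.
1/(A₁E₁) + 1/(A₂E₂) = 1/(850×98×10³) + 1/(2425×150×10³) = 1.475×10⁻⁸ N⁻¹.
So P = 0.002856 / 1.475×10⁻⁸ = 193.6 kN.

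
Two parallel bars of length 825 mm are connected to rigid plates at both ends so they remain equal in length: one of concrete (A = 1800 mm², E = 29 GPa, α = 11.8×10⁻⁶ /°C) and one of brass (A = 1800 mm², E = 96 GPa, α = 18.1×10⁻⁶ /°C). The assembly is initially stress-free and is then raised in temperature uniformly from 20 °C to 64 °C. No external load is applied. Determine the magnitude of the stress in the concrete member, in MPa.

The brass has the larger α, so on heating it would change length more than the concrete if both were free. The rigid plates force a common final length, so the brass is put into compression and the concrete into tension, with equal and opposite forces P (no external load).
Compatibility of the two members (thermal + elastic change equal): (α₁ − α₂)ΔT = P·[1/(A₁E₁) + 1/(A₂E₂)].
|α₁ − α₂|·ΔT = 6.3×10⁻⁶ × 44 = 0.0002772.
1/(A₁E₁) + 1/(A₂E₂) = 1/(1800×29×10³) + 1/(1800×96×10³) = 2.494×10⁻⁸ N⁻¹.
So P = 0.0002772 / 2.494×10⁻⁸ = 11.11 kN.
σ_{concrete} = P/A₁ = 11110/1800 = 6.174 MPa, tensile.

σ ≈ 6.17 MPa (tensile)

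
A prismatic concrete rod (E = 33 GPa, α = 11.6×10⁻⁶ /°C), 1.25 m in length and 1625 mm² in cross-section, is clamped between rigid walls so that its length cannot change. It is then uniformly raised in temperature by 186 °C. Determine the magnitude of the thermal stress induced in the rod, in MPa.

With length fixed, the mechanical strain must cancel the thermal strain αΔT = 11.6×10⁻⁶ × 186 = 2157.6×10⁻⁶.
The stress required to suppress this strain is σ = Eε = 33×10³ × 2157.6×10⁻⁶ = 71.2 MPa, compressive since the rod is trying to expand.

σ ≈ 71.2 MPa (compressive)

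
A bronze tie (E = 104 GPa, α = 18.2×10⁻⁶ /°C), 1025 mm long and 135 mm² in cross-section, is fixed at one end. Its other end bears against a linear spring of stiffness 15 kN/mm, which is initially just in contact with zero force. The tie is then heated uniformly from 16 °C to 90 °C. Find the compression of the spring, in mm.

δ ≈ 0.659 mm

If the spring were absent the tie would lengthen by αΔT L = 18.2×10⁻⁶ × 74 × 1025 = 1.38 mm.
With a force P in the spring, the elastic change of the tie is PL/(AE) and that of the spring is P/k; compatibility requires their sum to equal δ_free.
So P = δ_free / [L/(AE) + 1/k] = 1.38 / [ 1025/(135×104×10³) + 1/(15×10³) ].
P = 1.38 / 0.0001397 = 9884 N.
Spring compression = P/k = 9884/(15×10³) = 0.6589 mm.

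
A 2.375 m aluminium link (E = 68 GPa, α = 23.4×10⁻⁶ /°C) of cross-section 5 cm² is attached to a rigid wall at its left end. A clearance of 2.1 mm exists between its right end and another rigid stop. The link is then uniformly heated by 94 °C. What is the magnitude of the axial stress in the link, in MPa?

σ ≈ 89.4 MPa (compressive)

Free thermal elongation = αΔT L = 23.4×10⁻⁶ × 94 × 2375 = 5.224 mm.
After closing the 2.1 mm clearance, 5.224 − 2.1 = 3.124 mm of expansion remains to be suppressed by the wall.
Compatibility: PL/(AE) = 3.124 mm, so σ = P/A = E × (3.124/2375) = 89.45 MPa.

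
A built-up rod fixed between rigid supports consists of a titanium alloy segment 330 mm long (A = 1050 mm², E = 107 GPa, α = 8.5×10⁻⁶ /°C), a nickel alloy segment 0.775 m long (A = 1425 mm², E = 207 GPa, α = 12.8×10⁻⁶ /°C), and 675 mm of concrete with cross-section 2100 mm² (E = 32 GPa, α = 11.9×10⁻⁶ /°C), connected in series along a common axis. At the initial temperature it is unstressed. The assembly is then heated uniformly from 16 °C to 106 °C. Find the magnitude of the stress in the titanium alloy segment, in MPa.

If the supports were absent, the total length change would be Σ αᵢΔT Lᵢ = 8.5×10⁻⁶×90×330 + 12.8×10⁻⁶×90×775 + 11.9×10⁻⁶×90×675 = 1.868 mm.
The rigid supports impose zero overall length change; the single axial force P common to all segments must satisfy P Σ Lᵢ/(AᵢEᵢ) = δ_free.
The series flexibility is Σ Lᵢ/(AᵢEᵢ) = 330/(1050×107×10³) + 775/(1425×207×10³) + 675/(2100×32×10³) = 1.561×10⁻⁵ mm/N.
So P = 1.868 / 1.561×10⁻⁵ = 119.7 kN, compressive.
σ_{titanium alloy} = P / A = 119700 / 1050 = 114 MPa.

σ ≈ 114 MPa (compressive)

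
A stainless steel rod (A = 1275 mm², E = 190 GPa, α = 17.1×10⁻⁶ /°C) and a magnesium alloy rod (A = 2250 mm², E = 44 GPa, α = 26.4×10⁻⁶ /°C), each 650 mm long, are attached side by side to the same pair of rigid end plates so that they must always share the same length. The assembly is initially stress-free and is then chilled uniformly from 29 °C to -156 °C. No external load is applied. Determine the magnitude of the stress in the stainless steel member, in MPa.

Equilibrium of a rigid end plate with no external load gives equal and opposite internal forces ±P in the two members. Since α_{magnesium alloy} > α_{stainless steel}, cooling drives the magnesium alloy into tension and the stainless steel into compression.
Equating the net (thermal + elastic) strains gives |α₁ − α₂|·ΔT = P·[1/(A₁E₁) + 1/(A₂E₂)].
|α₁ − α₂|·ΔT = 9.3×10⁻⁶ × 185 = 0.00172.
1/(A₁E₁) + 1/(A₂E₂) = 1/(1275×190×10³) + 1/(2250×44×10³) = 1.423×10⁻⁸ N⁻¹.
So P = 0.00172 / 1.423×10⁻⁸ = 120.9 kN.
σ_{stainless steel} = P/A₁ = 120900/1275 = 94.84 MPa, compressive.

σ ≈ 94.8 MPa (compressive)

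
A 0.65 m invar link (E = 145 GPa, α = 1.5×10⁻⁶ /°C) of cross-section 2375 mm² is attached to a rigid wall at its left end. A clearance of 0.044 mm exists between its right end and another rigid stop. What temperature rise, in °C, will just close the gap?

ΔT ≈ 45.1 °C

The gap closes when αΔT L = 0.044 mm, since the link is still unstressed at that instant.
ΔT = 0.044 / (1.5×10⁻⁶ × 650) = 45.13 °C.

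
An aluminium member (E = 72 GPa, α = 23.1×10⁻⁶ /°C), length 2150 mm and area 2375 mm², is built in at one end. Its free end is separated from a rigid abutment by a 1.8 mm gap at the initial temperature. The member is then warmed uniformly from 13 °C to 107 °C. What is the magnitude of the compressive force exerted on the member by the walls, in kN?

P ≈ 228 kN

Unrestrained expansion: δ_free = αΔT L = 23.1×10⁻⁶ × 94 × 2150 = 4.669 mm.
This exceeds the 1.8 mm gap, so the wall pushes back. The portion of expansion that must be recovered elastically is δ_free − gap = 4.669 − 1.8 = 2.869 mm.
Compatibility: PL/(AE) = 2.869 mm, so σ = P/A = E × (2.869/2150) = 96.06 MPa.
Force on the wall = σA = 96.06 × 2375 mm² = 228.1 kN.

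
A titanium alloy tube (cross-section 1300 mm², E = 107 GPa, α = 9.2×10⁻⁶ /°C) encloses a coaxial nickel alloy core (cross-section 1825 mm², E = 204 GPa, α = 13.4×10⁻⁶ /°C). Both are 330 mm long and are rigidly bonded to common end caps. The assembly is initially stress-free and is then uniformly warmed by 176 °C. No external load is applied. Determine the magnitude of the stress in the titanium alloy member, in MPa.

The nickel alloy has the larger α, so on heating it would change length more than the titanium alloy if both were free. The rigid plates force a common final length, so the nickel alloy is put into compression and the titanium alloy into tension, with equal and opposite forces P (no external load).
Equating the net (thermal + elastic) strains gives |α₁ − α₂|·ΔT = P·[1/(A₁E₁) + 1/(A₂E₂)].
|α₁ − α₂|·ΔT = 4.2×10⁻⁶ × 176 = 0.0007392.
1/(A₁E₁) + 1/(A₂E₂) = 1/(1300×107×10³) + 1/(1825×204×10³) = 9.875×10⁻⁹ N⁻¹.
P = 0.0007392 / 9.875×10⁻⁹ = 74860 N = 74.86 kN.
σ_{titanium alloy} = P/A₁ = 74860/1300 = 57.58 MPa, tensile.

σ ≈ 57.6 MPa (tensile)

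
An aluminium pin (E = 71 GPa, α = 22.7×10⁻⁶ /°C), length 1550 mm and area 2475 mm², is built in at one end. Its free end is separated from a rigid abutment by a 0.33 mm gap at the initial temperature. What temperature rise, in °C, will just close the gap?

ΔT ≈ 9.38 °C

Contact occurs when the free expansion equals the gap: αΔT L = 0.33 mm.
So ΔT = g/(αL) = 0.33/(22.7×10⁻⁶ × 1550) = 9.379 °C.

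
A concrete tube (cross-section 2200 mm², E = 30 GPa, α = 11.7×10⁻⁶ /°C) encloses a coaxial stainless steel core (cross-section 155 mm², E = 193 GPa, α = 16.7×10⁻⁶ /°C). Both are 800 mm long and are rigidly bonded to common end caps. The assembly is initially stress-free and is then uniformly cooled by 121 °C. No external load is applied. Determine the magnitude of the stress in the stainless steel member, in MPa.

σ ≈ 80.3 MPa (tensile)

Both members must finish at the same length. With the larger α, the stainless steel tends to over-contract; the plates restrain it, putting the stainless steel in tension and the concrete in compression. With no external load the two internal forces are equal and opposite, magnitude P.
Setting the final lengths equal and cancelling L: (α₁ − α₂)ΔT = P/(A₁E₁) + P/(A₂E₂).
|α₁ − α₂|·ΔT = 5×10⁻⁶ × 121 = 0.000605.
1/(A₁E₁) + 1/(A₂E₂) = 1/(2200×30×10³) + 1/(155×193×10³) = 4.858×10⁻⁸ N⁻¹.
P = 0.000605 / 4.858×10⁻⁸ = 12450 N = 12.45 kN.
σ_{stainless steel} = P/A₂ = 12450/155 = 80.35 MPa, tensile.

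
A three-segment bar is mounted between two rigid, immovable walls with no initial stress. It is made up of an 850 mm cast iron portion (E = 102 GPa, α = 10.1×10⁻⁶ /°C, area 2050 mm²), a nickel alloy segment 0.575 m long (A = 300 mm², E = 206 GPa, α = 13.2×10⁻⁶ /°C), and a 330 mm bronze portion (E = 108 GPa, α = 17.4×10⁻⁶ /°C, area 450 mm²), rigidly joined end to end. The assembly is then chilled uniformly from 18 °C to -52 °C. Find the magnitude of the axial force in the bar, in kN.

With the walls removed the bar would change length by δ_free = Σ αᵢΔT Lᵢ = 10.1×10⁻⁶×70×850 + 13.2×10⁻⁶×70×575 + 17.4×10⁻⁶×70×330 = 1.534 mm.
The walls prevent any net length change, so an axial force P (same in every segment) develops. Compatibility: P · Σ Lᵢ/(AᵢEᵢ) = δ_free.
The series flexibility is Σ Lᵢ/(AᵢEᵢ) = 850/(2050×102×10³) + 575/(300×206×10³) + 330/(450×108×10³) = 2.016×10⁻⁵ mm/N.
Hence P = δ_free / Σ(L/AE) = 1.534/2.016×10⁻⁵ = 76.1 kN (tensile).

P ≈ 76.1 kN (tensile)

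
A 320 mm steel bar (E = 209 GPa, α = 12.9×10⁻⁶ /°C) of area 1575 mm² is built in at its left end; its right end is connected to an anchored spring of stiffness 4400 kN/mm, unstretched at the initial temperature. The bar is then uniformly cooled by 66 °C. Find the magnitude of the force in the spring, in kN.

P ≈ 227 kN

The unrestrained thermal change is αΔT L = 12.9×10⁻⁶ × 66 × 320 = 0.2724 mm.
Let P be the tensile force in the spring. The bar extends elastically by PL/(AE) and the spring stretches by P/k; together these equal δ_free.
P [ L/(AE) + 1/k ] = δ_free → P [ 320/(1575×209×10³) + 1/(4400×10³) ] = 0.2724.
P = 0.2724 / 1.199×10⁻⁶ = 227200 N.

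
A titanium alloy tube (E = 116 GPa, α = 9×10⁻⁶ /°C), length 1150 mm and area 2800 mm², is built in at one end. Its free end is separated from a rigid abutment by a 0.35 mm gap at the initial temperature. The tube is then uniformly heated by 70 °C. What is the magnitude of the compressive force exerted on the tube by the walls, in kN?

Unrestrained expansion: δ_free = αΔT L = 9×10⁻⁶ × 70 × 1150 = 0.7245 mm.
After closing the 0.35 mm clearance, 0.7245 − 0.35 = 0.3745 mm of expansion remains to be suppressed by the wall.
That suppressed elongation corresponds to σ = E·Δ/L = 116×10³ × 0.3745/1150 = 37.78 MPa.
Force on the wall = σA = 37.78 × 2800 mm² = 105.8 kN.

P ≈ 106 kN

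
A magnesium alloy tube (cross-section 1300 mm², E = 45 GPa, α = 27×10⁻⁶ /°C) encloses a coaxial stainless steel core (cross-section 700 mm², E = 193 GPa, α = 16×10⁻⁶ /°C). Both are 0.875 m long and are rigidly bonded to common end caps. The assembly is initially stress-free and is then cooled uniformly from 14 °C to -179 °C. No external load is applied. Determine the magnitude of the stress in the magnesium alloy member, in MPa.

σ ≈ 66.7 MPa (tensile)

The magnesium alloy has the larger α, so on cooling it would change length more than the stainless steel if both were free. The rigid plates force a common final length, so the magnesium alloy is put into tension and the stainless steel into compression, with equal and opposite forces P (no external load).
Compatibility of the two members (thermal + elastic change equal): (α₁ − α₂)ΔT = P·[1/(A₁E₁) + 1/(A₂E₂)].
|α₁ − α₂|·ΔT = 11×10⁻⁶ × 193 = 0.002123.
1/(A₁E₁) + 1/(A₂E₂) = 1/(1300×45×10³) + 1/(700×193×10³) = 2.45×10⁻⁸ N⁻¹.
P = 0.002123 / 2.45×10⁻⁸ = 86670 N = 86.67 kN.
σ_{magnesium alloy} = P/A₁ = 86670/1300 = 66.67 MPa, tensile.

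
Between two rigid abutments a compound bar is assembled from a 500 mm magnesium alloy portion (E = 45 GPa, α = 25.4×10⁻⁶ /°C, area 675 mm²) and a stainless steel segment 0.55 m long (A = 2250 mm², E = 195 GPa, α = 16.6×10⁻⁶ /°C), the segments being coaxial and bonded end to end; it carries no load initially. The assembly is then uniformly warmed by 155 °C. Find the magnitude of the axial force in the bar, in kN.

If the supports were absent, the total length change would be Σ αᵢΔT Lᵢ = 25.4×10⁻⁶×155×500 + 16.6×10⁻⁶×155×550 = 3.384 mm.
The walls prevent any net length change, so an axial force P (same in every segment) develops. Compatibility: P · Σ Lᵢ/(AᵢEᵢ) = δ_free.
The series flexibility is Σ Lᵢ/(AᵢEᵢ) = 500/(675×45×10³) + 550/(2250×195×10³) = 1.771×10⁻⁵ mm/N.
Hence P = δ_free / Σ(L/AE) = 3.384/1.771×10⁻⁵ = 191 kN (compressive).

P ≈ 191 kN (compressive)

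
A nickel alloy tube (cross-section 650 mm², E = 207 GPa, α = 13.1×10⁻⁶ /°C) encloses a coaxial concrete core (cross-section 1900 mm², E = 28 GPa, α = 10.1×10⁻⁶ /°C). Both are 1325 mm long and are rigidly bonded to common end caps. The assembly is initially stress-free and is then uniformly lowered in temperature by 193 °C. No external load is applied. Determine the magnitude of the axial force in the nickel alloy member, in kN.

The nickel alloy has the larger α, so on cooling it would change length more than the concrete if both were free. The rigid plates force a common final length, so the nickel alloy is put into tension and the concrete into compression, with equal and opposite forces P (no external load).
Compatibility of the two members (thermal + elastic change equal): (α₁ − α₂)ΔT = P·[1/(A₁E₁) + 1/(A₂E₂)].
|α₁ − α₂|·ΔT = 3×10⁻⁶ × 193 = 0.000579.
1/(A₁E₁) + 1/(A₂E₂) = 1/(650×207×10³) + 1/(1900×28×10³) = 2.623×10⁻⁸ N⁻¹.
So P = 0.000579 / 2.623×10⁻⁸ = 22.07 kN.

P ≈ 22.1 kN (tensile in the nickel alloy)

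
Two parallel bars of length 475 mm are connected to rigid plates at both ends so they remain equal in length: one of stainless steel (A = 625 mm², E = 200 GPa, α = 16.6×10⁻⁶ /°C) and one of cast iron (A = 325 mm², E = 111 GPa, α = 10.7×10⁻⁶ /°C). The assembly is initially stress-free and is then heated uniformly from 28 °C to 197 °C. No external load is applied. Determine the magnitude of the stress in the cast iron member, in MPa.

σ ≈ 85.9 MPa (tensile)

Equilibrium of a rigid end plate with no external load gives equal and opposite internal forces ±P in the two members. Since α_{stainless steel} > α_{cast iron}, heating drives the stainless steel into compression and the cast iron into tension.
Setting the final lengths equal and cancelling L: (α₁ − α₂)ΔT = P/(A₁E₁) + P/(A₂E₂).
|α₁ − α₂|·ΔT = 5.9×10⁻⁶ × 169 = 0.0009971.
1/(A₁E₁) + 1/(A₂E₂) = 1/(625×200×10³) + 1/(325×111×10³) = 3.572×10⁻⁸ N⁻¹.
So P = 0.0009971 / 3.572×10⁻⁸ = 27.91 kN.
σ_{cast iron} = P/A₂ = 27910/325 = 85.89 MPa, tensile.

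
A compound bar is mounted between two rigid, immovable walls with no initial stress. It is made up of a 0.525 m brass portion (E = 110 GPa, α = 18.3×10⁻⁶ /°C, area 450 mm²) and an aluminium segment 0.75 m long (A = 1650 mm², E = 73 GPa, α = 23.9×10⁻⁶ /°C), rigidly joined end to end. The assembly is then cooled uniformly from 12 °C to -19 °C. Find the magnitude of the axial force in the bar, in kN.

Free thermal contraction of the whole bar: Σ αᵢΔT Lᵢ = 18.3×10⁻⁶×31×525 + 23.9×10⁻⁶×31×750 = 0.8535 mm.
Since the ends are fixed, an axial force P builds up, equal in every segment, with P · Σ Lᵢ/(AᵢEᵢ) = δ_free.
Σ Lᵢ/(AᵢEᵢ) = 525/(450×110×10³) + 750/(1650×73×10³) = 1.683×10⁻⁵ mm/N.
So P = 0.8535 / 1.683×10⁻⁵ = 50.71 kN, tensile.

P ≈ 50.7 kN (tensile)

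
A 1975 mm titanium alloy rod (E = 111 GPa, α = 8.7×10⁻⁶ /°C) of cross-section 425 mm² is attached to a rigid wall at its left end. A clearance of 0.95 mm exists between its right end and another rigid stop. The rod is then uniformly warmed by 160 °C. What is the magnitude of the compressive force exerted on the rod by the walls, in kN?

Unrestrained expansion: δ_free = αΔT L = 8.7×10⁻⁶ × 160 × 1975 = 2.749 mm.
This exceeds the 0.95 mm gap, so the wall pushes back. The portion of expansion that must be recovered elastically is δ_free − gap = 2.749 − 0.95 = 1.799 mm.
So σ = E(δ_free − g)/L = 111×10³ × 1.799/1975 = 101.1 MPa.
Force on the wall = σA = 101.1 × 425 mm² = 42.98 kN.

P ≈ 43 kN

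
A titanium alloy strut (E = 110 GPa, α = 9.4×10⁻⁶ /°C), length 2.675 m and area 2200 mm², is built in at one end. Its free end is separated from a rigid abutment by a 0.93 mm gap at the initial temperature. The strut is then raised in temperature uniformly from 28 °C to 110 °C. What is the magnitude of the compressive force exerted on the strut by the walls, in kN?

P ≈ 102 kN

Free thermal elongation = αΔT L = 9.4×10⁻⁶ × 82 × 2675 = 2.062 mm.
The gap closes (δ_free > 0.93 mm) and the wall then resists a further 2.062 − 0.93 = 1.132 mm of expansion.
So σ = E(δ_free − g)/L = 110×10³ × 1.132/2675 = 46.55 MPa.
P = σA = 46.55 × 2200 = 102.4 kN.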